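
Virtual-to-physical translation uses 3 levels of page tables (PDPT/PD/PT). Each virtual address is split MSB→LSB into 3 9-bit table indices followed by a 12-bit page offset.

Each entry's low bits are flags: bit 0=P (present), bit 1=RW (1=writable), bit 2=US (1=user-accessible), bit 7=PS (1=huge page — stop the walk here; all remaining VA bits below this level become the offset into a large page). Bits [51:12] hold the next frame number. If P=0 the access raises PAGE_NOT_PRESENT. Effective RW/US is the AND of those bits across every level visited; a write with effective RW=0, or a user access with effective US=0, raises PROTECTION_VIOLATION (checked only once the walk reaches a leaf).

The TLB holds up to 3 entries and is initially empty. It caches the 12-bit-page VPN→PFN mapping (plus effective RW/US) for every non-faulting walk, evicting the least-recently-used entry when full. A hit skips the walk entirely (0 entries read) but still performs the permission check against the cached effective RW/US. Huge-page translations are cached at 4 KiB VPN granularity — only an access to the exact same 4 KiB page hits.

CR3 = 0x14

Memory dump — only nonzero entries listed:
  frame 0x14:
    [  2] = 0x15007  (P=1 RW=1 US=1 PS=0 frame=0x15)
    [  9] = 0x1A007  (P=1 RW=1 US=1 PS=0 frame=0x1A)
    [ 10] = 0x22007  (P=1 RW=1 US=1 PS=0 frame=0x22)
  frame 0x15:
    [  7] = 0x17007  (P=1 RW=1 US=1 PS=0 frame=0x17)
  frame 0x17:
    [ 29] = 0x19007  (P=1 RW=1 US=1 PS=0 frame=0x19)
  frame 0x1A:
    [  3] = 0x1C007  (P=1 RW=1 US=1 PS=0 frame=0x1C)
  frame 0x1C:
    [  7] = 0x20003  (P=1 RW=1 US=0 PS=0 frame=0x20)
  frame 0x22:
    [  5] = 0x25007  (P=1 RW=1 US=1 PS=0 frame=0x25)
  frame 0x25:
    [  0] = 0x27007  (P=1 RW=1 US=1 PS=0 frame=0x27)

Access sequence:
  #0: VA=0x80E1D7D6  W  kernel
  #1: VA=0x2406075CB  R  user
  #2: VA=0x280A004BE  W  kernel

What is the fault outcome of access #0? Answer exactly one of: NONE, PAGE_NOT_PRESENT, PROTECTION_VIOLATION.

Per-access translation:
#0 VA=0x80E1D7D6 (w,kernel):
  [0] read 0x14 idx=2: raw=0x15007 flags P=1 W=1 U=1 S=0
  [1] read 0x15 idx=7: raw=0x17007 flags P=1 W=1 U=1 S=0
  [2] read 0x17 idx=29: raw=0x19007 flags P=1 W=1 U=1 S=0
  ✓ 0x197D6  — 3 lookups
#1 VA=0x2406075CB (r,user):
  [0] read 0x14 idx=9: raw=0x1A007 flags P=1 W=1 U=1 S=0
  [1] read 0x1A idx=3: raw=0x1C007 flags P=1 W=1 U=1 S=0
  [2] read 0x1C idx=7: raw=0x20003 flags P=1 W=1 U=0 S=0
  ✗ PROTECTION_VIOLATION  [3 reads]
#2 VA=0x280A004BE (w,kernel):
  [0] read 0x14 idx=10: raw=0x22007 flags P=1 W=1 U=1 S=0
  [1] read 0x22 idx=5: raw=0x25007 flags P=1 W=1 U=1 S=0
  [2] read 0x25 idx=0: raw=0x27007 flags P=1 W=1 U=1 S=0
  ✓ 0x274BE  — 3 lookups

Access #0 fault: NONE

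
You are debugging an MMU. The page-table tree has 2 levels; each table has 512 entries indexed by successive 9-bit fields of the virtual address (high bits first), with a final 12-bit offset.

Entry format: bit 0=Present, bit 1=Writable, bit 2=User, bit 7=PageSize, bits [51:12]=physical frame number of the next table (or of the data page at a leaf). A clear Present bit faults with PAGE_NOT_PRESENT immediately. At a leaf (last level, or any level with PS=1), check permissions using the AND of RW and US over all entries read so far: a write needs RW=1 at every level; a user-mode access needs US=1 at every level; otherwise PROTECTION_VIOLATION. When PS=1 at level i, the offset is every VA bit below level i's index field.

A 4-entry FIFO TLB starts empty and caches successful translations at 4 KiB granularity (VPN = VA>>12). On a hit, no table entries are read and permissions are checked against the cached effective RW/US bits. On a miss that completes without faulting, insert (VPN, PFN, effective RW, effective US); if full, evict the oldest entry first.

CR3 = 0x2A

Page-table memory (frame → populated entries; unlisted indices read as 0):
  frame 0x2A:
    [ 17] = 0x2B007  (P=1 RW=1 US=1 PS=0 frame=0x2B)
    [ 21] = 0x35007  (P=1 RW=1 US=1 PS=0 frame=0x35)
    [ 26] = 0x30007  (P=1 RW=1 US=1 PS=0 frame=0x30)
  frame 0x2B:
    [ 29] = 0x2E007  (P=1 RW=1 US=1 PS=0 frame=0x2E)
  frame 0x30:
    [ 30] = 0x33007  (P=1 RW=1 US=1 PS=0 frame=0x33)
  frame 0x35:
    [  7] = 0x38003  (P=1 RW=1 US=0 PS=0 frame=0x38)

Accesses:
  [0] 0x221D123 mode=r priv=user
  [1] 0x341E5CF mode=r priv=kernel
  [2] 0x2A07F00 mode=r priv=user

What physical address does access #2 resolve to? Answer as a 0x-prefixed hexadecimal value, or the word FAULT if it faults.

Trace:
#0 VA=0x221D123 (r,user):
  L0: frame=0x2A idx=17 entry=0x2B007 [P=1 RW=1 US=1 PS=0]
  L1: frame=0x2B idx=29 entry=0x2E007 [P=1 RW=1 US=1 PS=0]
  ✓ 0x2E123  — 2 lookups
#1 VA=0x341E5CF (r,kernel):
  L0: frame=0x2A idx=26 entry=0x30007 [P=1 RW=1 US=1 PS=0]
  L1: frame=0x30 idx=30 entry=0x33007 [P=1 RW=1 US=1 PS=0]
  ✓ 0x335CF  — 2 lookups
#2 VA=0x2A07F00 (r,user):
  L0: frame=0x2A idx=21 entry=0x35007 [P=1 RW=1 US=1 PS=0]
  L1: frame=0x35 idx=7 entry=0x38003 [P=1 RW=1 US=0 PS=0]
  ⇒ fault: PROTECTION_VIOLATION  — 2 lookups

Access #2 PA: FAULT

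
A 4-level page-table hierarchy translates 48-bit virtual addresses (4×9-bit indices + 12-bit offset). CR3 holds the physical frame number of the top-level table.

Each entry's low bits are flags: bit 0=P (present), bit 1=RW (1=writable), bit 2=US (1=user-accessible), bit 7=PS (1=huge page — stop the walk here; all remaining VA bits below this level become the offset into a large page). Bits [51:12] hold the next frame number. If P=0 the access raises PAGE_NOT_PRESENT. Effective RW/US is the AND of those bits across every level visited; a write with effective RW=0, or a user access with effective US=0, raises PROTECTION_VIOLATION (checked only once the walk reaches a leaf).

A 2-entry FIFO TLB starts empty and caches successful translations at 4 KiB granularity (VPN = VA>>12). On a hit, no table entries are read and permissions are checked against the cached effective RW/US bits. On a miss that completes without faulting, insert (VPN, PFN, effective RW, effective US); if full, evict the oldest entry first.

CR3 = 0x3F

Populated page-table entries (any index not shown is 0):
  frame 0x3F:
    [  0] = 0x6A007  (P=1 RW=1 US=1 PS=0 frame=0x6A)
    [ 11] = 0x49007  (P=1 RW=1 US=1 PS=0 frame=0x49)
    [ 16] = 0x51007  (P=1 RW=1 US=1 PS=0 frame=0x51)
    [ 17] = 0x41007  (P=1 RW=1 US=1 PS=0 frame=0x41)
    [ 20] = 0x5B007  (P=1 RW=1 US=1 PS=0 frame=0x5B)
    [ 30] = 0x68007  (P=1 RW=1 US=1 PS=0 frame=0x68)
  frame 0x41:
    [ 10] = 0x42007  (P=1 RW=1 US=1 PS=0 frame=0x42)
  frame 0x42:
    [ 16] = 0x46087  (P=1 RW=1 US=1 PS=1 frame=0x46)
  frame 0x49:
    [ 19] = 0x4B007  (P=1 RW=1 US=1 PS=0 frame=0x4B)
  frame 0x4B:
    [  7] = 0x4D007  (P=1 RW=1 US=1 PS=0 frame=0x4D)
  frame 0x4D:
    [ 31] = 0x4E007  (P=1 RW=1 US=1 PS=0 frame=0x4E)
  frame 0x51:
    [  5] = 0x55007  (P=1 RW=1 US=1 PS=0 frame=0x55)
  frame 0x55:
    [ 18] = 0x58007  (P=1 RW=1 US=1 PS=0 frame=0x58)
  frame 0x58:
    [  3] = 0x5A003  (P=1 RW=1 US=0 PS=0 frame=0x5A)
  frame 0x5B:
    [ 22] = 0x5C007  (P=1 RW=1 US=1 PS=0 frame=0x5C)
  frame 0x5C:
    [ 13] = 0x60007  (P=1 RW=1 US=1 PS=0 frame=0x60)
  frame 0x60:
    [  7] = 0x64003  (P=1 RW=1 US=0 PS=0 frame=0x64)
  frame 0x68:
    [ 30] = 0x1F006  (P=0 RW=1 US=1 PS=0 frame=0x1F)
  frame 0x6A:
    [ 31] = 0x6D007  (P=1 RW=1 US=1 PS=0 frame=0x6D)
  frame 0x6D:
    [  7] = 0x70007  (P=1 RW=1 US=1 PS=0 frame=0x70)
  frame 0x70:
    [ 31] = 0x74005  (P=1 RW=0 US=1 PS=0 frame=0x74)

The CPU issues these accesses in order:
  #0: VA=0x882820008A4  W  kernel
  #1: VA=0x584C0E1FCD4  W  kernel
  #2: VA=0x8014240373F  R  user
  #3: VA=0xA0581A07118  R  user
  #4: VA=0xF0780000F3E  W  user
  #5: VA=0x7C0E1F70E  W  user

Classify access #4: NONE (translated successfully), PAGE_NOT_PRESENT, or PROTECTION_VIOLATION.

Per-access translation:
#0 VA=0x882820008A4 (w,kernel):
  lvl0: tbl 0x3F, slot 17 ⇒ 0x41007 (P1/RW1/US1/PS0)
  lvl1: tbl 0x41, slot 10 ⇒ 0x42007 (P1/RW1/US1/PS0)
  lvl2: tbl 0x42, slot 16 ⇒ 0x46087 (P1/RW1/US1/PS1)
  ⇒ phys 0x468A4 (huge @L2)  [3 reads]
#1 VA=0x584C0E1FCD4 (w,kernel):
  lvl0: tbl 0x3F, slot 11 ⇒ 0x49007 (P1/RW1/US1/PS0)
  lvl1: tbl 0x49, slot 19 ⇒ 0x4B007 (P1/RW1/US1/PS0)
  lvl2: tbl 0x4B, slot 7 ⇒ 0x4D007 (P1/RW1/US1/PS0)
  lvl3: tbl 0x4D, slot 31 ⇒ 0x4E007 (P1/RW1/US1/PS0)
  ⇒ phys 0x4ECD4  [4 reads]
#2 VA=0x8014240373F (r,user):
  lvl0: tbl 0x3F, slot 16 ⇒ 0x51007 (P1/RW1/US1/PS0)
  lvl1: tbl 0x51, slot 5 ⇒ 0x55007 (P1/RW1/US1/PS0)
  lvl2: tbl 0x55, slot 18 ⇒ 0x58007 (P1/RW1/US1/PS0)
  lvl3: tbl 0x58, slot 3 ⇒ 0x5A003 (P1/RW1/US0/PS0)
  → PROTECTION_VIOLATION  (4 entries read)
#3 VA=0xA0581A07118 (r,user):
  lvl0: tbl 0x3F, slot 20 ⇒ 0x5B007 (P1/RW1/US1/PS0)
  lvl1: tbl 0x5B, slot 22 ⇒ 0x5C007 (P1/RW1/US1/PS0)
  lvl2: tbl 0x5C, slot 13 ⇒ 0x60007 (P1/RW1/US1/PS0)
  lvl3: tbl 0x60, slot 7 ⇒ 0x64003 (P1/RW1/US0/PS0)
  → PROTECTION_VIOLATION  (4 entries read)
#4 VA=0xF0780000F3E (w,user):
  lvl0: tbl 0x3F, slot 30 ⇒ 0x68007 (P1/RW1/US1/PS0)
  lvl1: tbl 0x68, slot 30 ⇒ 0x1F006 (P0/RW1/US1/PS0)
  → PAGE_NOT_PRESENT  (2 entries read)
#5 VA=0x7C0E1F70E (w,user):
  lvl0: tbl 0x3F, slot 0 ⇒ 0x6A007 (P1/RW1/US1/PS0)
  lvl1: tbl 0x6A, slot 31 ⇒ 0x6D007 (P1/RW1/US1/PS0)
  lvl2: tbl 0x6D, slot 7 ⇒ 0x70007 (P1/RW1/US1/PS0)
  lvl3: tbl 0x70, slot 31 ⇒ 0x74005 (P1/RW0/US1/PS0)
  → PROTECTION_VIOLATION  (4 entries read)

Access #4 fault: PAGE_NOT_PRESENT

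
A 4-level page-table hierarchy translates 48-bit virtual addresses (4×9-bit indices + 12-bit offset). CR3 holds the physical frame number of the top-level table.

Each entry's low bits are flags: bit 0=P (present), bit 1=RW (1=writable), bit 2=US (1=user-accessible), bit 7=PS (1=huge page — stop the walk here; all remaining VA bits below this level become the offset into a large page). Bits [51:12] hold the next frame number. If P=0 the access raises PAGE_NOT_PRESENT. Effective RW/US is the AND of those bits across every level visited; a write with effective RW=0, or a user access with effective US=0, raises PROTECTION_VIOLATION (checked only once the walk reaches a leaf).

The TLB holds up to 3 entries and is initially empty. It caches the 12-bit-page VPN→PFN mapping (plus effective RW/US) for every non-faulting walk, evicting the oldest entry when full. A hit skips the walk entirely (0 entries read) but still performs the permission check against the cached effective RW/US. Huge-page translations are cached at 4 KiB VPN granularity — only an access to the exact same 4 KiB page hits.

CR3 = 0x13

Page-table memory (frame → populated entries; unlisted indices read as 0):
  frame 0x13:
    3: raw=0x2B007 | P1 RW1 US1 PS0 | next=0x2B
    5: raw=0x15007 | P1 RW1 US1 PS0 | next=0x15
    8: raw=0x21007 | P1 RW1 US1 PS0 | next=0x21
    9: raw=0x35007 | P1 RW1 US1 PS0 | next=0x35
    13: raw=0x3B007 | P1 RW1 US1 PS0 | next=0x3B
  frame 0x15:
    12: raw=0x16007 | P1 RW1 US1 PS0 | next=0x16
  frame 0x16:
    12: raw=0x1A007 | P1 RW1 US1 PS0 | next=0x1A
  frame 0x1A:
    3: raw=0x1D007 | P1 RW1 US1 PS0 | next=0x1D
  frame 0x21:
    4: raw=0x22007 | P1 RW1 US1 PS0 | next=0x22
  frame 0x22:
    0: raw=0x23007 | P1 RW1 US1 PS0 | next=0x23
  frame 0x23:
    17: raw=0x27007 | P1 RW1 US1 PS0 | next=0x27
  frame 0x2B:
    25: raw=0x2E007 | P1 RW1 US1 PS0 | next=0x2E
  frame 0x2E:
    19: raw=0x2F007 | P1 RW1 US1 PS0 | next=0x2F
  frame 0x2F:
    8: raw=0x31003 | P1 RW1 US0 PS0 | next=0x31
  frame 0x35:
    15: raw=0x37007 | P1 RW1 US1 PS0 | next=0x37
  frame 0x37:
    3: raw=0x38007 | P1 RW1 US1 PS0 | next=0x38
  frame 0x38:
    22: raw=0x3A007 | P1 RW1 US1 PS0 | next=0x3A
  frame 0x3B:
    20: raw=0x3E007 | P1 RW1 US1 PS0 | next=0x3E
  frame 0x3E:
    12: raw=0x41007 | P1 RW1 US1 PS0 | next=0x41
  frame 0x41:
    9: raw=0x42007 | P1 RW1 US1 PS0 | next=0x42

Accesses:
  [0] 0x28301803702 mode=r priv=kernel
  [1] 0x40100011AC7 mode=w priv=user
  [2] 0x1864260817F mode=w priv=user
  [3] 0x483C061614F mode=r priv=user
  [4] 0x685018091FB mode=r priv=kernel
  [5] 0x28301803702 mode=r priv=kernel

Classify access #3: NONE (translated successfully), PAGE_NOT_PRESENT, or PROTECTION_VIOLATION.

Per-access translation:
#0 VA=0x28301803702 (r,kernel):
  L0: frame=0x13 idx=5 entry=0x15007 [P=1 RW=1 US=1 PS=0]
  L1: frame=0x15 idx=12 entry=0x16007 [P=1 RW=1 US=1 PS=0]
  L2: frame=0x16 idx=12 entry=0x1A007 [P=1 RW=1 US=1 PS=0]
  L3: frame=0x1A idx=3 entry=0x1D007 [P=1 RW=1 US=1 PS=0]
  → PA=0x1D702  (4 entries read)
#1 VA=0x40100011AC7 (w,user):
  L0: frame=0x13 idx=8 entry=0x21007 [P=1 RW=1 US=1 PS=0]
  L1: frame=0x21 idx=4 entry=0x22007 [P=1 RW=1 US=1 PS=0]
  L2: frame=0x22 idx=0 entry=0x23007 [P=1 RW=1 US=1 PS=0]
  L3: frame=0x23 idx=17 entry=0x27007 [P=1 RW=1 US=1 PS=0]
  → PA=0x27AC7  (4 entries read)
#2 VA=0x1864260817F (w,user):
  L0: frame=0x13 idx=3 entry=0x2B007 [P=1 RW=1 US=1 PS=0]
  L1: frame=0x2B idx=25 entry=0x2E007 [P=1 RW=1 US=1 PS=0]
  L2: frame=0x2E idx=19 entry=0x2F007 [P=1 RW=1 US=1 PS=0]
  L3: frame=0x2F idx=8 entry=0x31003 [P=1 RW=1 US=0 PS=0]
  → PROTECTION_VIOLATION  (4 entries read)
#3 VA=0x483C061614F (r,user):
  L0: frame=0x13 idx=9 entry=0x35007 [P=1 RW=1 US=1 PS=0]
  L1: frame=0x35 idx=15 entry=0x37007 [P=1 RW=1 US=1 PS=0]
  L2: frame=0x37 idx=3 entry=0x38007 [P=1 RW=1 US=1 PS=0]
  L3: frame=0x38 idx=22 entry=0x3A007 [P=1 RW=1 US=1 PS=0]
  → PA=0x3A14F  (4 entries read)
#4 VA=0x685018091FB (r,kernel):
  L0: frame=0x13 idx=13 entry=0x3B007 [P=1 RW=1 US=1 PS=0]
  L1: frame=0x3B idx=20 entry=0x3E007 [P=1 RW=1 US=1 PS=0]
  L2: frame=0x3E idx=12 entry=0x41007 [P=1 RW=1 US=1 PS=0]
  L3: frame=0x41 idx=9 entry=0x42007 [P=1 RW=1 US=1 PS=0]
  → PA=0x421FB  (4 entries read)
#5 VA=0x28301803702 (r,kernel):
  L0: frame=0x13 idx=5 entry=0x15007 [P=1 RW=1 US=1 PS=0]
  L1: frame=0x15 idx=12 entry=0x16007 [P=1 RW=1 US=1 PS=0]
  L2: frame=0x16 idx=12 entry=0x1A007 [P=1 RW=1 US=1 PS=0]
  L3: frame=0x1A idx=3 entry=0x1D007 [P=1 RW=1 US=1 PS=0]
  → PA=0x1D702  (4 entries read)

Access #3 fault: NONE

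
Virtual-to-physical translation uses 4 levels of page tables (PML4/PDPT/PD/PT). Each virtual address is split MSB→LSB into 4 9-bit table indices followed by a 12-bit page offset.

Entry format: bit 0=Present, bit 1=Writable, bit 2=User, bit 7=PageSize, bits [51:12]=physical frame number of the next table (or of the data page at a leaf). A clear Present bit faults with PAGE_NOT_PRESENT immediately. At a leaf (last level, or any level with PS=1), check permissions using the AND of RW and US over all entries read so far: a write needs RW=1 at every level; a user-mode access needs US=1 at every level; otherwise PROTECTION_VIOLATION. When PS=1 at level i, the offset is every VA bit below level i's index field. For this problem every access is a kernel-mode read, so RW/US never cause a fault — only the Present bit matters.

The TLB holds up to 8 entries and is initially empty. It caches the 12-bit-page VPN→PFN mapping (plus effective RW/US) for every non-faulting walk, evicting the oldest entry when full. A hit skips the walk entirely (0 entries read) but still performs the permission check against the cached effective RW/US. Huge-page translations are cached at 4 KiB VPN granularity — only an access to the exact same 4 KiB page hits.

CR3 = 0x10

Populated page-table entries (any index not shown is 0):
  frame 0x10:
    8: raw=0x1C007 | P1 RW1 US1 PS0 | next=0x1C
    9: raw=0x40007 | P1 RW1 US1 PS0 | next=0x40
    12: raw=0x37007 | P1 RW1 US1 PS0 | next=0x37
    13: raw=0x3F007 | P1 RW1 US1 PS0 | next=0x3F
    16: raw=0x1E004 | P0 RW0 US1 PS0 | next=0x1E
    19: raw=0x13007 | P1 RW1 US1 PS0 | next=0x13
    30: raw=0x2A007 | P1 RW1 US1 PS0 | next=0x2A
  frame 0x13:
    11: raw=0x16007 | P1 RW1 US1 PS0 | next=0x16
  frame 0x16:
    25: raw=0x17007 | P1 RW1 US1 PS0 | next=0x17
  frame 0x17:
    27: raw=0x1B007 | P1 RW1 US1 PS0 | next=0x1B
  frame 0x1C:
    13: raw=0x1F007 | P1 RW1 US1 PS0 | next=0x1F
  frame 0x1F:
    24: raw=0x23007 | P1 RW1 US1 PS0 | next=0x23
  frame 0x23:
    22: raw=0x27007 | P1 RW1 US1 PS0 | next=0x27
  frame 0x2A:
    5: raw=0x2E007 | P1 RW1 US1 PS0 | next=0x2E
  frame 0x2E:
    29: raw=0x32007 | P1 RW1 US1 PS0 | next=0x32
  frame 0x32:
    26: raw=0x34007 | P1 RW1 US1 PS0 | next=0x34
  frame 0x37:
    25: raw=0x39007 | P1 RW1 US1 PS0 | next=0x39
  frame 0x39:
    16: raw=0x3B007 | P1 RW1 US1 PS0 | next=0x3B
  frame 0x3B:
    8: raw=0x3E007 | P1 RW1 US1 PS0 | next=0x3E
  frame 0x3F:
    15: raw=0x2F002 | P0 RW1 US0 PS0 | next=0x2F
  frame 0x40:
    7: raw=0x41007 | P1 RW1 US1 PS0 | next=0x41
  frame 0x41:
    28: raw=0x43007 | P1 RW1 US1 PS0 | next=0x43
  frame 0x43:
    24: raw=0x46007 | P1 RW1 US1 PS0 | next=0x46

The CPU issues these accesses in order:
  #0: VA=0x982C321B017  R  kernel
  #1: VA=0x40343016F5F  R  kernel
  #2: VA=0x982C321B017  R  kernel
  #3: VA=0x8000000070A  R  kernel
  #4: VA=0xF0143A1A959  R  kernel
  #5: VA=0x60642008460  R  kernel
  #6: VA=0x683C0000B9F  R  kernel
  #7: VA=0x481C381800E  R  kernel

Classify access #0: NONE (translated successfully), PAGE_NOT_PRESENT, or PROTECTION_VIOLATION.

Walk each access:
#0 VA=0x982C321B017 (r,kernel):
  lvl0: tbl 0x10, slot 19 ⇒ 0x13007 (P1/RW1/US1/PS0)
  lvl1: tbl 0x13, slot 11 ⇒ 0x16007 (P1/RW1/US1/PS0)
  lvl2: tbl 0x16, slot 25 ⇒ 0x17007 (P1/RW1/US1/PS0)
  lvl3: tbl 0x17, slot 27 ⇒ 0x1B007 (P1/RW1/US1/PS0)
  ⇒ phys 0x1B017  [4 reads]
#1 VA=0x40343016F5F (r,kernel):
  lvl0: tbl 0x10, slot 8 ⇒ 0x1C007 (P1/RW1/US1/PS0)
  lvl1: tbl 0x1C, slot 13 ⇒ 0x1F007 (P1/RW1/US1/PS0)
  lvl2: tbl 0x1F, slot 24 ⇒ 0x23007 (P1/RW1/US1/PS0)
  lvl3: tbl 0x23, slot 22 ⇒ 0x27007 (P1/RW1/US1/PS0)
  ⇒ phys 0x27F5F  [4 reads]
#2 VA=0x982C321B017 (r,kernel):
  TLB hit vpn=0x982C321B → PA=0x1B017
#3 VA=0x8000000070A (r,kernel):
  lvl0: tbl 0x10, slot 16 ⇒ 0x1E004 (P0/RW0/US1/PS0)
  ✗ PAGE_NOT_PRESENT  [1 reads]
#4 VA=0xF0143A1A959 (r,kernel):
  lvl0: tbl 0x10, slot 30 ⇒ 0x2A007 (P1/RW1/US1/PS0)
  lvl1: tbl 0x2A, slot 5 ⇒ 0x2E007 (P1/RW1/US1/PS0)
  lvl2: tbl 0x2E, slot 29 ⇒ 0x32007 (P1/RW1/US1/PS0)
  lvl3: tbl 0x32, slot 26 ⇒ 0x34007 (P1/RW1/US1/PS0)
  ⇒ phys 0x34959  [4 reads]
#5 VA=0x60642008460 (r,kernel):
  lvl0: tbl 0x10, slot 12 ⇒ 0x37007 (P1/RW1/US1/PS0)
  lvl1: tbl 0x37, slot 25 ⇒ 0x39007 (P1/RW1/US1/PS0)
  lvl2: tbl 0x39, slot 16 ⇒ 0x3B007 (P1/RW1/US1/PS0)
  lvl3: tbl 0x3B, slot 8 ⇒ 0x3E007 (P1/RW1/US1/PS0)
  ⇒ phys 0x3E460  [4 reads]
#6 VA=0x683C0000B9F (r,kernel):
  lvl0: tbl 0x10, slot 13 ⇒ 0x3F007 (P1/RW1/US1/PS0)
  lvl1: tbl 0x3F, slot 15 ⇒ 0x2F002 (P0/RW1/US0/PS0)
  ✗ PAGE_NOT_PRESENT  [2 reads]
#7 VA=0x481C381800E (r,kernel):
  lvl0: tbl 0x10, slot 9 ⇒ 0x40007 (P1/RW1/US1/PS0)
  lvl1: tbl 0x40, slot 7 ⇒ 0x41007 (P1/RW1/US1/PS0)
  lvl2: tbl 0x41, slot 28 ⇒ 0x43007 (P1/RW1/US1/PS0)
  lvl3: tbl 0x43, slot 24 ⇒ 0x46007 (P1/RW1/US1/PS0)
  ⇒ phys 0x4600E  [4 reads]

Access #0 fault: NONE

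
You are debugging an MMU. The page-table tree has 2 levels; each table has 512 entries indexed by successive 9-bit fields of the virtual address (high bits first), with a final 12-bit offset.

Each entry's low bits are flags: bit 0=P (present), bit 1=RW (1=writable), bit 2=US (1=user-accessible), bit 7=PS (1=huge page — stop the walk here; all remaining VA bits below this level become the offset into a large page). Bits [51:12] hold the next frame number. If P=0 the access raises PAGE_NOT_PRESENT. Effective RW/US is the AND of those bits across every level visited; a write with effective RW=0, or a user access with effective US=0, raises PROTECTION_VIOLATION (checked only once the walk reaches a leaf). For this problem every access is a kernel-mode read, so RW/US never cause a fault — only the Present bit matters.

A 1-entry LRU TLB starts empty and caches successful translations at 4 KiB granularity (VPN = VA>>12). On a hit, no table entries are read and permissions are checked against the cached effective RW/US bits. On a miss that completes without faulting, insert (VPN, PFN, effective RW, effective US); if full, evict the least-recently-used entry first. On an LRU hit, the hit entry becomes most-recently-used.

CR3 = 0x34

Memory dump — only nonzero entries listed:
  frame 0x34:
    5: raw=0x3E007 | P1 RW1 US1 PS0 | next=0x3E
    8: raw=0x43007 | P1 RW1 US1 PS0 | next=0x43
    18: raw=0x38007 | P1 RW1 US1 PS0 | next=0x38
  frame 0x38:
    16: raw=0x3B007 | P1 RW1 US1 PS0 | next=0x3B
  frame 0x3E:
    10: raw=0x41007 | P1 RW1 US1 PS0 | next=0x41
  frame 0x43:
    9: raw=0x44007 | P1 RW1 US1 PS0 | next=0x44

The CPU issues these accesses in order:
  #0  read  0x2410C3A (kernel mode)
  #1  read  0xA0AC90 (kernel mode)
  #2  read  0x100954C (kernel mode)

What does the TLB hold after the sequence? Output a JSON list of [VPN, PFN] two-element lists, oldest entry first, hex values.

Per-access translation:
#0 VA=0x2410C3A (r,kernel):
  L0 @0x34[18] → 0x38007  P=1,RW=1,US=1,PS=0
  L1 @0x38[16] → 0x3B007  P=1,RW=1,US=1,PS=0
  ✓ 0x3BC3A  — 2 lookups
#1 VA=0xA0AC90 (r,kernel):
  L0 @0x34[5] → 0x3E007  P=1,RW=1,US=1,PS=0
  L1 @0x3E[10] → 0x41007  P=1,RW=1,US=1,PS=0
  ✓ 0x41C90  — 2 lookups
#2 VA=0x100954C (r,kernel):
  L0 @0x34[8] → 0x43007  P=1,RW=1,US=1,PS=0
  L1 @0x43[9] → 0x44007  P=1,RW=1,US=1,PS=0
  ✓ 0x4454C  — 2 lookups

TLB: [["0x1009", "0x44"]]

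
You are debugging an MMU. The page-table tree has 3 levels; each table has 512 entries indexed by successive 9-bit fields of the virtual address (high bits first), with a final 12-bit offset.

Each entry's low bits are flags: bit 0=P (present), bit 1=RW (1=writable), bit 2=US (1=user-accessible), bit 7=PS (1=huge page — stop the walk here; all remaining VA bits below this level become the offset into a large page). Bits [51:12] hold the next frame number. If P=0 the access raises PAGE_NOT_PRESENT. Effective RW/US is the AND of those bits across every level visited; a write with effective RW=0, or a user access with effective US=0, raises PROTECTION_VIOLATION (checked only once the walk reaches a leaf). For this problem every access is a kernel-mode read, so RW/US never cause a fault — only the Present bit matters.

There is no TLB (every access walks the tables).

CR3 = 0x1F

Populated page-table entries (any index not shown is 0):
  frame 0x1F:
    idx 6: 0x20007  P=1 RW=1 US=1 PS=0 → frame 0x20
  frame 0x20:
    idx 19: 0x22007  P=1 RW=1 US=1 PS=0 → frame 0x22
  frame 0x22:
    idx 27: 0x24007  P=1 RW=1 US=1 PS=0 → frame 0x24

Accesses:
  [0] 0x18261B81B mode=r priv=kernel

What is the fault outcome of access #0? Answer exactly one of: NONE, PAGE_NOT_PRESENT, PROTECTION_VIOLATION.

Trace:
#0 VA=0x18261B81B (r,kernel):
  lvl0: tbl 0x1F, slot 6 ⇒ 0x20007 (P1/RW1/US1/PS0)
  lvl1: tbl 0x20, slot 19 ⇒ 0x22007 (P1/RW1/US1/PS0)
  lvl2: tbl 0x22, slot 27 ⇒ 0x24007 (P1/RW1/US1/PS0)
  ⇒ phys 0x2481B  [3 reads]

Access #0 fault: NONE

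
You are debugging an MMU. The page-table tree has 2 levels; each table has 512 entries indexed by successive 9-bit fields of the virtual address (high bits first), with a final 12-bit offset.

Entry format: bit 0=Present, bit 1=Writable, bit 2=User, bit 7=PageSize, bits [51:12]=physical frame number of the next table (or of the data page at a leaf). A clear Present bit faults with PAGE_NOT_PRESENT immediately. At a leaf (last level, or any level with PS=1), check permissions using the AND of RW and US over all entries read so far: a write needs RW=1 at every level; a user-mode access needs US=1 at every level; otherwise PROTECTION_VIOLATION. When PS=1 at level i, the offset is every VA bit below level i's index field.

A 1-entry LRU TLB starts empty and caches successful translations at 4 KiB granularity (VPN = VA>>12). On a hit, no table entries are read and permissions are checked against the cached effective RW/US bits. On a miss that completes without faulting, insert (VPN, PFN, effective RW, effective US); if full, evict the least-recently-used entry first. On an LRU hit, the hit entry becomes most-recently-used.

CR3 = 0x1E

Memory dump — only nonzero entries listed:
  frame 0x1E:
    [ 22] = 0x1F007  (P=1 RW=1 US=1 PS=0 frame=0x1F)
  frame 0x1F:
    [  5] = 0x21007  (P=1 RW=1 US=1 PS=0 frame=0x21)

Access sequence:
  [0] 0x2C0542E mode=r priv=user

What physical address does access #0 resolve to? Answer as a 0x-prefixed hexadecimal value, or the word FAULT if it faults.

Trace:
#0 VA=0x2C0542E (r,user):
  L0 @0x1E[22] → 0x1F007  P=1,RW=1,US=1,PS=0
  L1 @0x1F[5] → 0x21007  P=1,RW=1,US=1,PS=0
  → PA=0x2142E  (2 entries read)

Access #0 PA: 0x2142E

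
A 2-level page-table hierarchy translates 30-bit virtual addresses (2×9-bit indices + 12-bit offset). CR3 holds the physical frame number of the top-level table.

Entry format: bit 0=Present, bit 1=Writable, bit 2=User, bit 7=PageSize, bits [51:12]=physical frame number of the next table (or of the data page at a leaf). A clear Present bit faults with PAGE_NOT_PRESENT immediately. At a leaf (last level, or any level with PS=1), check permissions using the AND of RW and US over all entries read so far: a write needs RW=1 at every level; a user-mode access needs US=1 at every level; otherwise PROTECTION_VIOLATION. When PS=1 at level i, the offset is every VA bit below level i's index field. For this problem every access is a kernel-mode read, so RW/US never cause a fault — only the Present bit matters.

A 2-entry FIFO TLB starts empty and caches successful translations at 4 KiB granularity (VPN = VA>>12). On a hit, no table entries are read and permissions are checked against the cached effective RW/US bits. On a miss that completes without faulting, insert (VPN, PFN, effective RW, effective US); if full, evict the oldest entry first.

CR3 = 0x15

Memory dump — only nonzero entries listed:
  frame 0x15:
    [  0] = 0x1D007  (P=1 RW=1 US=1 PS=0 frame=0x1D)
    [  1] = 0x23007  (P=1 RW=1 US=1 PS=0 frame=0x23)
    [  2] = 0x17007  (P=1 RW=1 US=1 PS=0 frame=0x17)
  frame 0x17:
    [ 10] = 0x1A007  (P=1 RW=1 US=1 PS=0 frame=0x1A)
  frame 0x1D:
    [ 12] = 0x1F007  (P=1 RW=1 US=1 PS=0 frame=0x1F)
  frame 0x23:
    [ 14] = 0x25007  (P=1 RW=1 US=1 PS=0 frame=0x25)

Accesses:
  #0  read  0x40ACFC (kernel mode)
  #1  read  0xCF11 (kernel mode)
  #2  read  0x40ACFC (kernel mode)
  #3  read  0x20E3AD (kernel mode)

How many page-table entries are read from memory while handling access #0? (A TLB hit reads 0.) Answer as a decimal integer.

Walk each access:
#0 VA=0x40ACFC (r,kernel):
  [0] read 0x15 idx=2: raw=0x17007 flags P=1 W=1 U=1 S=0
  [1] read 0x17 idx=10: raw=0x1A007 flags P=1 W=1 U=1 S=0
  → PA=0x1ACFC  (2 entries read)
#1 VA=0xCF11 (r,kernel):
  [0] read 0x15 idx=0: raw=0x1D007 flags P=1 W=1 U=1 S=0
  [1] read 0x1D idx=12: raw=0x1F007 flags P=1 W=1 U=1 S=0
  → PA=0x1FF11  (2 entries read)
#2 VA=0x40ACFC (r,kernel):
  TLB hit vpn=0x40A → PA=0x1ACFC
#3 VA=0x20E3AD (r,kernel):
  [0] read 0x15 idx=1: raw=0x23007 flags P=1 W=1 U=1 S=0
  [1] read 0x23 idx=14: raw=0x25007 flags P=1 W=1 U=1 S=0
  → PA=0x253AD  (2 entries read)

Entries read for #0: 2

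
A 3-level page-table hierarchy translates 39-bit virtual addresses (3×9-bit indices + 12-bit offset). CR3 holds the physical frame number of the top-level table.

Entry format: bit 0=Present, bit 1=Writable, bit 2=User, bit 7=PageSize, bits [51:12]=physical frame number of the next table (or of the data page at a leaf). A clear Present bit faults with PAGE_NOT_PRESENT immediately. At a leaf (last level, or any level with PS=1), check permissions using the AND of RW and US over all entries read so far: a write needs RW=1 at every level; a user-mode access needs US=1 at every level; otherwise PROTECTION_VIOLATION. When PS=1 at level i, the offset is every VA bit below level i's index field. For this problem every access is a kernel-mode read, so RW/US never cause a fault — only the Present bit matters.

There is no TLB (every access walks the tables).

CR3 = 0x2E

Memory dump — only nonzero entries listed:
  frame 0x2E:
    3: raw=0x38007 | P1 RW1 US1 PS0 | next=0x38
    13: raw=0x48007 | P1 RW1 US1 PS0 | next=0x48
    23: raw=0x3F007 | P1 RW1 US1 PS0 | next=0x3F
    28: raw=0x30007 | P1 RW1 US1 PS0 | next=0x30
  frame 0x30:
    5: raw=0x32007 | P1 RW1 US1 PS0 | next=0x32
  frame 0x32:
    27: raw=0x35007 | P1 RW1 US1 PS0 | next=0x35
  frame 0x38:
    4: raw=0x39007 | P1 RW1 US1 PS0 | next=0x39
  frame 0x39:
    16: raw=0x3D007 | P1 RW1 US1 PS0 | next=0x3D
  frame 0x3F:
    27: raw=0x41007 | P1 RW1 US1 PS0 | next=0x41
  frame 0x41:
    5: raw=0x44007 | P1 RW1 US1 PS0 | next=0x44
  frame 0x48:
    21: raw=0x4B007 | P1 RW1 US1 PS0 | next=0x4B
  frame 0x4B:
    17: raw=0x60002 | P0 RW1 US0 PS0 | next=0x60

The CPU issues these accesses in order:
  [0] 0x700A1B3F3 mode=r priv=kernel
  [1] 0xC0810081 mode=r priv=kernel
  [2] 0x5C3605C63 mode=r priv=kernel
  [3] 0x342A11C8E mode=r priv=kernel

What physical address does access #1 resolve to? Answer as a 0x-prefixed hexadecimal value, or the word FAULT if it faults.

Trace:
#0 VA=0x700A1B3F3 (r,kernel):
  lvl0: tbl 0x2E, slot 28 ⇒ 0x30007 (P1/RW1/US1/PS0)
  lvl1: tbl 0x30, slot 5 ⇒ 0x32007 (P1/RW1/US1/PS0)
  lvl2: tbl 0x32, slot 27 ⇒ 0x35007 (P1/RW1/US1/PS0)
  → PA=0x353F3  (3 entries read)
#1 VA=0xC0810081 (r,kernel):
  lvl0: tbl 0x2E, slot 3 ⇒ 0x38007 (P1/RW1/US1/PS0)
  lvl1: tbl 0x38, slot 4 ⇒ 0x39007 (P1/RW1/US1/PS0)
  lvl2: tbl 0x39, slot 16 ⇒ 0x3D007 (P1/RW1/US1/PS0)
  → PA=0x3D081  (3 entries read)
#2 VA=0x5C3605C63 (r,kernel):
  lvl0: tbl 0x2E, slot 23 ⇒ 0x3F007 (P1/RW1/US1/PS0)
  lvl1: tbl 0x3F, slot 27 ⇒ 0x41007 (P1/RW1/US1/PS0)
  lvl2: tbl 0x41, slot 5 ⇒ 0x44007 (P1/RW1/US1/PS0)
  → PA=0x44C63  (3 entries read)
#3 VA=0x342A11C8E (r,kernel):
  lvl0: tbl 0x2E, slot 13 ⇒ 0x48007 (P1/RW1/US1/PS0)
  lvl1: tbl 0x48, slot 21 ⇒ 0x4B007 (P1/RW1/US1/PS0)
  lvl2: tbl 0x4B, slot 17 ⇒ 0x60002 (P0/RW1/US0/PS0)
  ⇒ fault: PAGE_NOT_PRESENT  — 3 lookups

Access #1 PA: 0x3D081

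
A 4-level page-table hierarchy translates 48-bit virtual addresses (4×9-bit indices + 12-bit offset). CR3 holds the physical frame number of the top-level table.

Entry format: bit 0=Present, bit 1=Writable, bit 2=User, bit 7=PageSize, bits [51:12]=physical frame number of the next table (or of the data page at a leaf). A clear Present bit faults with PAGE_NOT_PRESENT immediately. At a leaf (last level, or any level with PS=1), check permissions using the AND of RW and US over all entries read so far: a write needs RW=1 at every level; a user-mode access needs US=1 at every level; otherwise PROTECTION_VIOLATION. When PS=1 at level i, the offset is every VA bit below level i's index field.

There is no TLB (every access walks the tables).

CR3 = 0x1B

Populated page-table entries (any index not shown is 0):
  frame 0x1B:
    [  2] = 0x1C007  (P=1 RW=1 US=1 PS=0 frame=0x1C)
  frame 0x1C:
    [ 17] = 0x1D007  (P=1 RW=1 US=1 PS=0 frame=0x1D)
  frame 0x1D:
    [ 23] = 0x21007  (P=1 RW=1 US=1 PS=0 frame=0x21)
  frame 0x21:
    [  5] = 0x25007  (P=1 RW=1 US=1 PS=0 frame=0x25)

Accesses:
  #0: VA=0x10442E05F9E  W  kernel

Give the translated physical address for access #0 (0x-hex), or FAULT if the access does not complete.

Trace:
#0 VA=0x10442E05F9E (w,kernel):
  L0 @0x1B[2] → 0x1C007  P=1,RW=1,US=1,PS=0
  L1 @0x1C[17] → 0x1D007  P=1,RW=1,US=1,PS=0
  L2 @0x1D[23] → 0x21007  P=1,RW=1,US=1,PS=0
  L3 @0x21[5] → 0x25007  P=1,RW=1,US=1,PS=0
  ✓ 0x25F9E  — 4 lookups

Access #0 PA: 0x25F9E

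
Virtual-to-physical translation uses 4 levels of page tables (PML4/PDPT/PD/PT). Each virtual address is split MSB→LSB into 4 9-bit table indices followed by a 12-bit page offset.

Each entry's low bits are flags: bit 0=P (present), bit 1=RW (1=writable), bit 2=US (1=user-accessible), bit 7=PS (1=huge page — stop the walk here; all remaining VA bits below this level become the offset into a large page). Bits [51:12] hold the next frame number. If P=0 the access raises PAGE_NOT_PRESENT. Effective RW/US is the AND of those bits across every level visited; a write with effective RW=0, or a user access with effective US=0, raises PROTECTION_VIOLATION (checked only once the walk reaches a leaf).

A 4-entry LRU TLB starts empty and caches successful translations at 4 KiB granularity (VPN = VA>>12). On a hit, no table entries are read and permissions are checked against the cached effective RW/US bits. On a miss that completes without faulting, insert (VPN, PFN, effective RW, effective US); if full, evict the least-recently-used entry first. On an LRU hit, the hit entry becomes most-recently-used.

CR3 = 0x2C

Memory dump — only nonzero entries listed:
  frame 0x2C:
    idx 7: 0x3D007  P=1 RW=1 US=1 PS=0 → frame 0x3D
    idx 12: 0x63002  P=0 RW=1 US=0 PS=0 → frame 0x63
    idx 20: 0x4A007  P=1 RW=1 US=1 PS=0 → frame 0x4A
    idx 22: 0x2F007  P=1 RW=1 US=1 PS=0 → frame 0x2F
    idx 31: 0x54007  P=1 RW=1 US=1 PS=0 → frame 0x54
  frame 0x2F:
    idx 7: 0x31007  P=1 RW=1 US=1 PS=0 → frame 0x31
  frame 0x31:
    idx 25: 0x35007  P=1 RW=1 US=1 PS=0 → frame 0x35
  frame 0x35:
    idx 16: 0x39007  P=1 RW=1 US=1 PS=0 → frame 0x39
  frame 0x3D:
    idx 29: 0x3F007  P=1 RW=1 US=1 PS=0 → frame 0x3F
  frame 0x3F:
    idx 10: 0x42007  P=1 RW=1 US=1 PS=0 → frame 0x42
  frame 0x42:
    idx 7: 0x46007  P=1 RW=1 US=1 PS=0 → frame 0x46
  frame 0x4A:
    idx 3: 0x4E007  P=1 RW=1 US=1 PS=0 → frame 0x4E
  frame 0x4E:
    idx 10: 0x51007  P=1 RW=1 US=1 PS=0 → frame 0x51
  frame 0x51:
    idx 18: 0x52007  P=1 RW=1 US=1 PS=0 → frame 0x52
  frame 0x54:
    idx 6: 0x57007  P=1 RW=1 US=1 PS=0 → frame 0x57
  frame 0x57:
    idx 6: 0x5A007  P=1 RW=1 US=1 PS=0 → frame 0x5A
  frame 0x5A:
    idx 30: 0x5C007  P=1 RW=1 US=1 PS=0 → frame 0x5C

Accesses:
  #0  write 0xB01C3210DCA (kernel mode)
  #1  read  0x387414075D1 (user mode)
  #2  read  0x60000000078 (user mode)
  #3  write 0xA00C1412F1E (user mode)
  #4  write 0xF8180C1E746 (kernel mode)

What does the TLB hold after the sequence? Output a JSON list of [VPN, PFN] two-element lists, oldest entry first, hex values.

Per-access translation:
#0 VA=0xB01C3210DCA (w,kernel):
  L0 @0x2C[22] → 0x2F007  P=1,RW=1,US=1,PS=0
  L1 @0x2F[7] → 0x31007  P=1,RW=1,US=1,PS=0
  L2 @0x31[25] → 0x35007  P=1,RW=1,US=1,PS=0
  L3 @0x35[16] → 0x39007  P=1,RW=1,US=1,PS=0
  → PA=0x39DCA  (4 entries read)
#1 VA=0x387414075D1 (r,user):
  L0 @0x2C[7] → 0x3D007  P=1,RW=1,US=1,PS=0
  L1 @0x3D[29] → 0x3F007  P=1,RW=1,US=1,PS=0
  L2 @0x3F[10] → 0x42007  P=1,RW=1,US=1,PS=0
  L3 @0x42[7] → 0x46007  P=1,RW=1,US=1,PS=0
  → PA=0x465D1  (4 entries read)
#2 VA=0x60000000078 (r,user):
  L0 @0x2C[12] → 0x63002  P=0,RW=1,US=0,PS=0
  ✗ PAGE_NOT_PRESENT  [1 reads]
#3 VA=0xA00C1412F1E (w,user):
  L0 @0x2C[20] → 0x4A007  P=1,RW=1,US=1,PS=0
  L1 @0x4A[3] → 0x4E007  P=1,RW=1,US=1,PS=0
  L2 @0x4E[10] → 0x51007  P=1,RW=1,US=1,PS=0
  L3 @0x51[18] → 0x52007  P=1,RW=1,US=1,PS=0
  → PA=0x52F1E  (4 entries read)
#4 VA=0xF8180C1E746 (w,kernel):
  L0 @0x2C[31] → 0x54007  P=1,RW=1,US=1,PS=0
  L1 @0x54[6] → 0x57007  P=1,RW=1,US=1,PS=0
  L2 @0x57[6] → 0x5A007  P=1,RW=1,US=1,PS=0
  L3 @0x5A[30] → 0x5C007  P=1,RW=1,US=1,PS=0
  → PA=0x5C746  (4 entries read)

TLB: [["0xB01C3210", "0x39"], ["0x38741407", "0x46"], ["0xA00C1412", "0x52"], ["0xF8180C1E", "0x5C"]]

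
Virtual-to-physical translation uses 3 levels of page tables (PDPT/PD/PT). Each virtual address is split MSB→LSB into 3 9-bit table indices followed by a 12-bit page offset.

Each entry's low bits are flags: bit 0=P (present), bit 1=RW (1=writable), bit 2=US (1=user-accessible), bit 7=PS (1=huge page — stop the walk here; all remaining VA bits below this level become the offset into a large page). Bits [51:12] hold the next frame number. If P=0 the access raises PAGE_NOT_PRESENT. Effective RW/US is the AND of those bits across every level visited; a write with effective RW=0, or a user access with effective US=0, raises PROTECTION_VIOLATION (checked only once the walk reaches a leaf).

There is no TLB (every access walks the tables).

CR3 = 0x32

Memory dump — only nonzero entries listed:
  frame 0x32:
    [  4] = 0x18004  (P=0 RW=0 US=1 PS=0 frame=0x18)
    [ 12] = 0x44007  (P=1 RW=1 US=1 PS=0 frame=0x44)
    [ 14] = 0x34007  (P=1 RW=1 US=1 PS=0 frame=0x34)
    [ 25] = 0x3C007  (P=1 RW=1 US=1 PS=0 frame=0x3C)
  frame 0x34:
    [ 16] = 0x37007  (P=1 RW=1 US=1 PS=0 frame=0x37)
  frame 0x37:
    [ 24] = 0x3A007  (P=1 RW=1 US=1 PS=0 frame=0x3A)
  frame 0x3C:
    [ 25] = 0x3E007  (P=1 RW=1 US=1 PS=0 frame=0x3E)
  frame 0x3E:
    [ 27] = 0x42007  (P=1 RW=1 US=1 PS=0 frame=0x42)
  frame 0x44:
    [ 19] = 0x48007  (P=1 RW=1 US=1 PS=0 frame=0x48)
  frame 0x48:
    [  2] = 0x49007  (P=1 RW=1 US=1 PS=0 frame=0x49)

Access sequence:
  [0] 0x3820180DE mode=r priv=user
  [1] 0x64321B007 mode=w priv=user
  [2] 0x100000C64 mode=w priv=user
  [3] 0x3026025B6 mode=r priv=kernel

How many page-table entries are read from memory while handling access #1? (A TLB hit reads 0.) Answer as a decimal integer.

Per-access translation:
#0 VA=0x3820180DE (r,user):
  lvl0: tbl 0x32, slot 14 ⇒ 0x34007 (P1/RW1/US1/PS0)
  lvl1: tbl 0x34, slot 16 ⇒ 0x37007 (P1/RW1/US1/PS0)
  lvl2: tbl 0x37, slot 24 ⇒ 0x3A007 (P1/RW1/US1/PS0)
  → PA=0x3A0DE  (3 entries read)
#1 VA=0x64321B007 (w,user):
  lvl0: tbl 0x32, slot 25 ⇒ 0x3C007 (P1/RW1/US1/PS0)
  lvl1: tbl 0x3C, slot 25 ⇒ 0x3E007 (P1/RW1/US1/PS0)
  lvl2: tbl 0x3E, slot 27 ⇒ 0x42007 (P1/RW1/US1/PS0)
  → PA=0x42007  (3 entries read)
#2 VA=0x100000C64 (w,user):
  lvl0: tbl 0x32, slot 4 ⇒ 0x18004 (P0/RW0/US1/PS0)
  → PAGE_NOT_PRESENT  (1 entries read)
#3 VA=0x3026025B6 (r,kernel):
  lvl0: tbl 0x32, slot 12 ⇒ 0x44007 (P1/RW1/US1/PS0)
  lvl1: tbl 0x44, slot 19 ⇒ 0x48007 (P1/RW1/US1/PS0)
  lvl2: tbl 0x48, slot 2 ⇒ 0x49007 (P1/RW1/US1/PS0)
  → PA=0x495B6  (3 entries read)

Entries read for #1: 3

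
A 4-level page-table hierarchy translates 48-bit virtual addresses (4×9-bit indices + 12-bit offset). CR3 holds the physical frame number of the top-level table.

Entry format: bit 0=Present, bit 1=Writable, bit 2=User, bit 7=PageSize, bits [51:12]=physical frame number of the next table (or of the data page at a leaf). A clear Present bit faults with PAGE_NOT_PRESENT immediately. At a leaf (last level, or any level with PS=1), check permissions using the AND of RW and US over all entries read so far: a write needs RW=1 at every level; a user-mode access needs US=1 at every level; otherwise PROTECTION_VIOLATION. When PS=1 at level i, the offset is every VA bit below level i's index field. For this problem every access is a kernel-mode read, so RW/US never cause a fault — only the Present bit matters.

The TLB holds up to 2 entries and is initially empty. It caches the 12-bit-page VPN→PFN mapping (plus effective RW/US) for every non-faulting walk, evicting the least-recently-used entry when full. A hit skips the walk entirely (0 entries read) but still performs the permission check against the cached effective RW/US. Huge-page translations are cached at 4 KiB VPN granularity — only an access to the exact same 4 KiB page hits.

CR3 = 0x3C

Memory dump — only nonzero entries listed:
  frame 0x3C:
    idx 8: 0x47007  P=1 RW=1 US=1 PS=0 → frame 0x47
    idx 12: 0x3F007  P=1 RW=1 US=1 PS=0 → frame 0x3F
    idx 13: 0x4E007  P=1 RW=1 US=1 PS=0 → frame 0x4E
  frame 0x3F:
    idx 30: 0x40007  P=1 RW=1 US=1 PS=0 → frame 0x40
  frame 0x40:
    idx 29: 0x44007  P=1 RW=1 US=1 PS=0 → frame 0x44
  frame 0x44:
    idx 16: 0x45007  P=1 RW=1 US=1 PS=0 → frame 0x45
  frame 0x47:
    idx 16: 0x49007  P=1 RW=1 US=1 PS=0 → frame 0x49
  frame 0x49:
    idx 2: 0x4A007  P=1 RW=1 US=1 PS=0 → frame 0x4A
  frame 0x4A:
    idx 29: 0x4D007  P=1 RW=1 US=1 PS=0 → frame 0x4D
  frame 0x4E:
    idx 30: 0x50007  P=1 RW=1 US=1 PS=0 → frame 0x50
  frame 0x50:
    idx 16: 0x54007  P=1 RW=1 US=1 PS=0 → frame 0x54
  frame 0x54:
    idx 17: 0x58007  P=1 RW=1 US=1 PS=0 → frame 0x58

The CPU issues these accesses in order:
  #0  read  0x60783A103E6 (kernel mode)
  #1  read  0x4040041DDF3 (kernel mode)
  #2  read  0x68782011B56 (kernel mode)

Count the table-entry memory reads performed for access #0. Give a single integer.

Trace:
#0 VA=0x60783A103E6 (r,kernel):
  lvl0: tbl 0x3C, slot 12 ⇒ 0x3F007 (P1/RW1/US1/PS0)
  lvl1: tbl 0x3F, slot 30 ⇒ 0x40007 (P1/RW1/US1/PS0)
  lvl2: tbl 0x40, slot 29 ⇒ 0x44007 (P1/RW1/US1/PS0)
  lvl3: tbl 0x44, slot 16 ⇒ 0x45007 (P1/RW1/US1/PS0)
  → PA=0x453E6  (4 entries read)
#1 VA=0x4040041DDF3 (r,kernel):
  lvl0: tbl 0x3C, slot 8 ⇒ 0x47007 (P1/RW1/US1/PS0)
  lvl1: tbl 0x47, slot 16 ⇒ 0x49007 (P1/RW1/US1/PS0)
  lvl2: tbl 0x49, slot 2 ⇒ 0x4A007 (P1/RW1/US1/PS0)
  lvl3: tbl 0x4A, slot 29 ⇒ 0x4D007 (P1/RW1/US1/PS0)
  → PA=0x4DDF3  (4 entries read)
#2 VA=0x68782011B56 (r,kernel):
  lvl0: tbl 0x3C, slot 13 ⇒ 0x4E007 (P1/RW1/US1/PS0)
  lvl1: tbl 0x4E, slot 30 ⇒ 0x50007 (P1/RW1/US1/PS0)
  lvl2: tbl 0x50, slot 16 ⇒ 0x54007 (P1/RW1/US1/PS0)
  lvl3: tbl 0x54, slot 17 ⇒ 0x58007 (P1/RW1/US1/PS0)
  → PA=0x58B56  (4 entries read)

Entries read for #0: 4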